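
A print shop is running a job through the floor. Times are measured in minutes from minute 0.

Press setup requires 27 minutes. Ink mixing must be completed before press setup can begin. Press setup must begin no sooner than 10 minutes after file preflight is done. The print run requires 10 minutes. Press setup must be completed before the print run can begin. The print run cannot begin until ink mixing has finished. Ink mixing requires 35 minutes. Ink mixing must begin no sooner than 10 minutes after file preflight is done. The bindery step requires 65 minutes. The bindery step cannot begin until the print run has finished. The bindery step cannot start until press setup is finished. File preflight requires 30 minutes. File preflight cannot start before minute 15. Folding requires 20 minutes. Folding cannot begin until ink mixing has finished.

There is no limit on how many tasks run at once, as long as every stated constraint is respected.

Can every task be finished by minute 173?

No

After its own release at minute 15, file preflight can start at minute 15 and finishes at minute 45.
Ink mixing waits on file preflight (finishes minute 45, plus 10-minute gap → minute 55), so it starts at minute 55 and finishes at 55 + 35 = minute 90.
Folding cannot begin until ink mixing (finishes minute 90). It runs from minute 90 to 90 + 20 = minute 110.
Press setup needs all of ink mixing (finishes minute 90); file preflight (finishes minute 45, plus 10-minute gap → minute 55). That puts its earliest start at minute 90; it finishes at 90 + 27 = minute 117.
The print run has to wait for press setup (finishes minute 117); ink mixing (finishes minute 90). The latest of these is minute 117, so the print run runs minute 117 to 117 + 10 = minute 127.
The bindery step cannot start until the print run (finishes minute 127); press setup (finishes minute 117). The controlling bound is minute 127, so the bindery step finishes at 127 + 65 = minute 192.
The earliest everything can be done is minute 192, which is after the deadline of 173, so it is not possible.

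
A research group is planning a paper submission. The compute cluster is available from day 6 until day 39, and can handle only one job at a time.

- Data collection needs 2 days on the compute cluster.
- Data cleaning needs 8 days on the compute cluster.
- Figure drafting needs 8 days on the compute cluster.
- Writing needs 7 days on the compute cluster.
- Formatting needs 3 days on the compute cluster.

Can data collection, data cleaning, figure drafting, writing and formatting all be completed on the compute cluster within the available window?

The compute cluster window is 39 − 6 = 33 days.
Running back to back, the jobs need 2 + 8 + 8 + 7 + 3 = 28 days on the compute cluster.
Since 28 ≤ 33, they fit within the window.

Yes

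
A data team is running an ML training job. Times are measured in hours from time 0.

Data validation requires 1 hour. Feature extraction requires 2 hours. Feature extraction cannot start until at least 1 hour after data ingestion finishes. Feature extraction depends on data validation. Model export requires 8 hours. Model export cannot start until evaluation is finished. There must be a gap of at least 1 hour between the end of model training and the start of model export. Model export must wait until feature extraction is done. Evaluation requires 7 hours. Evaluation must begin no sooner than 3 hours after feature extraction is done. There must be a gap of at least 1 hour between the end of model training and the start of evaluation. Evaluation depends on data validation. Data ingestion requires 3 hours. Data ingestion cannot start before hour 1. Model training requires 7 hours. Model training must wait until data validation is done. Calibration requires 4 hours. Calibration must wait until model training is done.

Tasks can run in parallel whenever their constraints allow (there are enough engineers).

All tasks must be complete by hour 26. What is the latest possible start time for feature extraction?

6

Nothing follows model export; the deadline of hour 26 is its only limit. It must start by 26 − 8 = hour 18.
Evaluation has to be done before model export (must start by hour 18). That means finishing by hour 18, i.e. starting by 18 − 7 = hour 11.
Feature extraction feeds evaluation (must start by hour 11, minus 3-hour gap → hour 8); model export (must start by hour 18). Taking the minimum, feature extraction must finish by hour 8 and start by 8 − 2 = hour 6.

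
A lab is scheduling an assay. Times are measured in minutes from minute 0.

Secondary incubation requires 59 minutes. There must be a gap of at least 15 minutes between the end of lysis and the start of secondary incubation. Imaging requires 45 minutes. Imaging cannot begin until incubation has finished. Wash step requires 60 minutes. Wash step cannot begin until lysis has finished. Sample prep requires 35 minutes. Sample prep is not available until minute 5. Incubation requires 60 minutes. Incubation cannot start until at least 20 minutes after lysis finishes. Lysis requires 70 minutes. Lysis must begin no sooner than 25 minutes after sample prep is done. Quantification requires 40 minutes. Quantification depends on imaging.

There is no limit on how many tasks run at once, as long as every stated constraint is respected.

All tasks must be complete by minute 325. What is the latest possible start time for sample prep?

30

Quantification must finish by minute 325; it takes 40 minutes, so it must start by 325 − 40 = minute 285.
Imaging has to be done before quantification (must start by minute 285). That means finishing by minute 285, i.e. starting by 285 − 45 = minute 240.
Since imaging (must start by minute 240) depends on it, incubation must finish by minute 240. Backing off its 60-minute duration gives a latest start of minute 180.
Wash step must finish by minute 325; it takes 60 minutes, so it must start by 325 − 60 = minute 265.
To finish by minute 325, secondary incubation (duration 59) must start no later than minute 266.
Lysis feeds incubation (must start by minute 180, minus 20-minute gap → minute 160); wash step (must start by minute 265); secondary incubation (must start by minute 266, minus 15-minute gap → minute 251). Taking the minimum, lysis must finish by minute 160 and start by 160 − 70 = minute 90.
Since lysis (must start by minute 90, minus 25-minute gap → minute 65) depends on it, sample prep must finish by minute 65. Backing off its 35-minute duration gives a latest start of minute 30.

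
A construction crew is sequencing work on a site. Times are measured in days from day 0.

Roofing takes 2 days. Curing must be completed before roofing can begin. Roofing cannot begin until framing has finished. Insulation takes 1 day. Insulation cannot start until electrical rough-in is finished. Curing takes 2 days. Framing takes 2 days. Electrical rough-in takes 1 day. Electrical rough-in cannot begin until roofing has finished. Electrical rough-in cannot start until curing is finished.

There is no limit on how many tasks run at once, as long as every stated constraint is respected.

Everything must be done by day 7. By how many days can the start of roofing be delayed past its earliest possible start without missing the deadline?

Framing can start immediately at day 0; it finishes at day 2.
Nothing blocks curing, so it runs from day 0 to day 2.
Roofing has to wait for curing (finishes day 2); framing (finishes day 2). The latest of these is day 2, so roofing runs day 2 to 2 + 2 = day 4.

Working backward from the deadline:
Nothing follows insulation; the deadline of day 7 is its only limit. It must start by 7 − 1 = day 6.
Electrical rough-in feeds into insulation (must start by day 6); so electrical rough-in must finish by day 6 and therefore start by day 5.
Roofing has to be done before electrical rough-in (must start by day 5). That means finishing by day 5, i.e. starting by 5 − 2 = day 3.
So roofing can start as early as day 2 and as late as day 3, giving 3 − 2 = 1 day of slack.

1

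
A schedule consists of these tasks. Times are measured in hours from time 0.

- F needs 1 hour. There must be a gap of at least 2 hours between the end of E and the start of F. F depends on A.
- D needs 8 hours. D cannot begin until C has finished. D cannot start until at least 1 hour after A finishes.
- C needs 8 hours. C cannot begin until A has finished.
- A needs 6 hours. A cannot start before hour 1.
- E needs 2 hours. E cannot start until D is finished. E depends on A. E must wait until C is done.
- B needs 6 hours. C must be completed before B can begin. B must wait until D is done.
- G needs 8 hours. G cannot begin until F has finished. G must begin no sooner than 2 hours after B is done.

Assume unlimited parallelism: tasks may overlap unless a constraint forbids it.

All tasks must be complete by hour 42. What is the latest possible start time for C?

10

G has no dependents, so it just needs to finish by hour 42. Starting by 42 − 8 = hour 34 achieves that.
B feeds into G (must start by hour 34, minus 2-hour gap → hour 32); so B must finish by hour 32 and therefore start by hour 26.
F has to be done before G (must start by hour 34). That means finishing by hour 34, i.e. starting by 34 − 1 = hour 33.
E has to be done before F (must start by hour 33, minus 2-hour gap → hour 31). That means finishing by hour 31, i.e. starting by 31 − 2 = hour 29.
D must finish in time for B (must start by hour 26); E (must start by hour 29). The tightest is hour 26, so D must start by 26 − 8 = hour 18.
C feeds B (must start by hour 26); D (must start by hour 18); E (must start by hour 29). Taking the minimum, C must finish by hour 18 and start by 18 − 8 = hour 10.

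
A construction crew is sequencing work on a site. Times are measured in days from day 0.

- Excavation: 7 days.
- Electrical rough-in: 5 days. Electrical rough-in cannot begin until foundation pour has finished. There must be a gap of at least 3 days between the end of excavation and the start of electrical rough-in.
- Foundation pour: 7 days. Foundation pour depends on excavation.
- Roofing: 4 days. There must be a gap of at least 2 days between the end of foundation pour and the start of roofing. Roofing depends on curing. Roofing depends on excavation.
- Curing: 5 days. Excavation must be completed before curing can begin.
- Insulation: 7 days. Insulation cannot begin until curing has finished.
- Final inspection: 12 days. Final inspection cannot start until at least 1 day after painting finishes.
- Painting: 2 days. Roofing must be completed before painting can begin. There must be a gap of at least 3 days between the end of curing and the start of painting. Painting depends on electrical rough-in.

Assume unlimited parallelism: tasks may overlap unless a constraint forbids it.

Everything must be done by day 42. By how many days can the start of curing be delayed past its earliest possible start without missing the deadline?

Excavation has no prerequisites, so it starts at day 0 and finishes at day 7.
After excavation (finishes day 7), curing can start at day 7 and finishes at day 12.

Working backward from the deadline:
To finish by day 42, final inspection (duration 12) must start no later than day 30.
Painting feeds into final inspection (must start by day 30, minus 1-day gap → day 29); so painting must finish by day 29 and therefore start by day 27.
Roofing has to be done before painting (must start by day 27). That means finishing by day 27, i.e. starting by 27 − 4 = day 23.
Nothing follows insulation; the deadline of day 42 is its only limit. It must start by 42 − 7 = day 35.
For curing: roofing (must start by day 23); insulation (must start by day 35); painting (must start by day 27, minus 3-day gap → day 24). The most restrictive is day 23; with a 5-day duration, curing must start by day 18.
So curing can start as early as day 7 and as late as day 18, giving 18 − 7 = 11 days of slack.

11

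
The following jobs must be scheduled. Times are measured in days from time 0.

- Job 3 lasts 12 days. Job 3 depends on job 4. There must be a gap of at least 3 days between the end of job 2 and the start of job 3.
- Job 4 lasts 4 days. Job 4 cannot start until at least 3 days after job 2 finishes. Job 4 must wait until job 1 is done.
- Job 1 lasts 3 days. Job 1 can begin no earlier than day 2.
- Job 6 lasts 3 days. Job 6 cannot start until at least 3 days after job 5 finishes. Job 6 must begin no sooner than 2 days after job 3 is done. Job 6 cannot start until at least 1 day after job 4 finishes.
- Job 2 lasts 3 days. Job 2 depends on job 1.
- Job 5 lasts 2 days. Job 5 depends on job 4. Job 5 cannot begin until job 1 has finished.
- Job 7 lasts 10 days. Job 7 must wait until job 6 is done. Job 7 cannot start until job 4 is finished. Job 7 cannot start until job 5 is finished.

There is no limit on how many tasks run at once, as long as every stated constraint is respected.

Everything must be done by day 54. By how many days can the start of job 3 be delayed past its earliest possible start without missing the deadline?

Job 1 cannot begin until its own release at day 2. It runs from day 2 to 2 + 3 = day 5.
Job 2 cannot begin until job 1 (finishes day 5). It runs from day 5 to 5 + 3 = day 8.
Job 4 cannot start until job 2 (finishes day 8, plus 3-day gap → day 11); job 1 (finishes day 5). The controlling bound is day 11, so job 4 finishes at 11 + 4 = day 15.
For job 3: job 4 (finishes day 15); job 2 (finishes day 8, plus 3-day gap → day 11). Taking the maximum gives a start of day 15, and it finishes at 15 + 12 = day 27.

Working backward from the deadline:
Job 7 has no dependents, so it just needs to finish by day 54. Starting by 54 − 10 = day 44 achieves that.
Job 6 feeds into job 7 (must start by day 44); so job 6 must finish by day 44 and therefore start by day 41.
Job 3 feeds into job 6 (must start by day 41, minus 2-day gap → day 39); so job 3 must finish by day 39 and therefore start by day 27.
So job 3 can start as early as day 15 and as late as day 27, giving 27 − 15 = 12 days of slack.

12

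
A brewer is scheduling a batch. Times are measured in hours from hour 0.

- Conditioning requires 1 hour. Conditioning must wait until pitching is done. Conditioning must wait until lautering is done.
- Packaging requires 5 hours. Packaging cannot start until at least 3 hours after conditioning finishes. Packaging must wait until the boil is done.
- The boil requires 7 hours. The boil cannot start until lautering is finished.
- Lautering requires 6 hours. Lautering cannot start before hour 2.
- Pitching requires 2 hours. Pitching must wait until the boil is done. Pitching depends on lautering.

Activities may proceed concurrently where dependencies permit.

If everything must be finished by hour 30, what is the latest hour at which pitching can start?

Packaging has no dependents, so it just needs to finish by hour 30. Starting by 30 − 5 = hour 25 achieves that.
Conditioning has to be done before packaging (must start by hour 25, minus 3-hour gap → hour 22). That means finishing by hour 22, i.e. starting by 22 − 1 = hour 21.
Pitching must finish before conditioning (must start by hour 21). With a 2-hour duration, pitching must start by 21 − 2 = hour 19.

19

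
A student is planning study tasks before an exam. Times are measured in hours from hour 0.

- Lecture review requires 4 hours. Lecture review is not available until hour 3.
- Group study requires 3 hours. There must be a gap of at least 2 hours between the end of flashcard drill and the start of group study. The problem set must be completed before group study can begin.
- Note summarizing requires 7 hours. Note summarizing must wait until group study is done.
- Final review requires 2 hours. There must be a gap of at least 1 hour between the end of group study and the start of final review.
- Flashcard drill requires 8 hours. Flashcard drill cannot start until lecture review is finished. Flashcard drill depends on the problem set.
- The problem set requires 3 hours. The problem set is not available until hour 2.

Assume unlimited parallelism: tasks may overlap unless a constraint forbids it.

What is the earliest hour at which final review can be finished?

After its own release at hour 2, the problem set can start at hour 2 and finishes at hour 5.
Lecture review cannot begin until its own release at hour 3. It runs from hour 3 to 3 + 4 = hour 7.
Flashcard drill needs all of lecture review (finishes hour 7); the problem set (finishes hour 5). That puts its earliest start at hour 7; it finishes at 7 + 8 = hour 15.
For group study: flashcard drill (finishes hour 15, plus 2-hour gap → hour 17); the problem set (finishes hour 5). Taking the maximum gives a start of hour 17, and it finishes at 17 + 3 = hour 20.
After group study (finishes hour 20, plus 1-hour gap → hour 21), final review can start at hour 21 and finishes at hour 23.

23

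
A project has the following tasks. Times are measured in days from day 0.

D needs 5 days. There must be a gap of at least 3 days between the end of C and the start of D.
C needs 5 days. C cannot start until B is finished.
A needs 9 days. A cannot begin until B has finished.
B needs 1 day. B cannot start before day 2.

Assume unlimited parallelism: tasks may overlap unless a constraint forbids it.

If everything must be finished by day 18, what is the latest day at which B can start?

4

A has no dependents, so it just needs to finish by day 18. Starting by 18 − 9 = day 9 achieves that.
D has no dependents, so it just needs to finish by day 18. Starting by 18 − 5 = day 13 achieves that.
C must finish before D (must start by day 13, minus 3-day gap → day 10). With a 5-day duration, C must start by 10 − 5 = day 5.
B feeds A (must start by day 9); C (must start by day 5). Taking the minimum, B must finish by day 5 and start by 5 − 1 = day 4.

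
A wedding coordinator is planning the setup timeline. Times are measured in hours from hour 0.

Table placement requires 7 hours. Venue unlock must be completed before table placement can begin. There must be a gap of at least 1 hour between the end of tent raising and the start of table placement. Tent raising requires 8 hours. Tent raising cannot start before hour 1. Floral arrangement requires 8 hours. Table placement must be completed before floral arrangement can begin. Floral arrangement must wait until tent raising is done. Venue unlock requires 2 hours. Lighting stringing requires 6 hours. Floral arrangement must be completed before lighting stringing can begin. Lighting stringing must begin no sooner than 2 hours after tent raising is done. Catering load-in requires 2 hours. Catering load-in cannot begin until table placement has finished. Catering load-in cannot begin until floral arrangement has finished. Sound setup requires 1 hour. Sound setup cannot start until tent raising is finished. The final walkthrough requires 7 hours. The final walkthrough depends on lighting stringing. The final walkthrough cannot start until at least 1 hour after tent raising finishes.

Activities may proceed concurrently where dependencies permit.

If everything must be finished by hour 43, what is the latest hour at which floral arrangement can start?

22

The final walkthrough has no dependents, so it just needs to finish by hour 43. Starting by 43 − 7 = hour 36 achieves that.
Lighting stringing must finish before the final walkthrough (must start by hour 36). With a 6-hour duration, lighting stringing must start by 36 − 6 = hour 30.
Catering load-in must finish by hour 43; it takes 2 hours, so it must start by 43 − 2 = hour 41.
Floral arrangement feeds lighting stringing (must start by hour 30); catering load-in (must start by hour 41). Taking the minimum, floral arrangement must finish by hour 30 and start by 30 − 8 = hour 22.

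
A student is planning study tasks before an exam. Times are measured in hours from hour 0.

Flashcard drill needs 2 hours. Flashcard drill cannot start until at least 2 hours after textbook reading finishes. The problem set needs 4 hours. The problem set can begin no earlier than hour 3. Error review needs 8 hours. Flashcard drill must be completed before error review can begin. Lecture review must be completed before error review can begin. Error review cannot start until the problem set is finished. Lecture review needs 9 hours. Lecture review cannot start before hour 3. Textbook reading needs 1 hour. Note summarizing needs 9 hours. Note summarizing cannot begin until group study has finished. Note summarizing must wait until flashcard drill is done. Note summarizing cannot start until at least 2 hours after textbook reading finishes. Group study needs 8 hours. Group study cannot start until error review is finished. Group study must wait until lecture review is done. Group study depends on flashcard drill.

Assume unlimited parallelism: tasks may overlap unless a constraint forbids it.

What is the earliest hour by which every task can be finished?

The problem set cannot begin until its own release at hour 3. It runs from hour 3 to 3 + 4 = hour 7.
After its own release at hour 3, lecture review can start at hour 3 and finishes at hour 12.
Textbook reading can start immediately at hour 0; it finishes at hour 1.
Flashcard drill waits on textbook reading (finishes hour 1, plus 2-hour gap → hour 3), so it starts at hour 3 and finishes at 3 + 2 = hour 5.
Error review cannot start until flashcard drill (finishes hour 5); lecture review (finishes hour 12); the problem set (finishes hour 7). The controlling bound is hour 12, so error review finishes at 12 + 8 = hour 20.
Group study needs all of error review (finishes hour 20); lecture review (finishes hour 12); flashcard drill (finishes hour 5). That puts its earliest start at hour 20; it finishes at 20 + 8 = hour 28.
Note summarizing needs all of group study (finishes hour 28); flashcard drill (finishes hour 5); textbook reading (finishes hour 1, plus 2-hour gap → hour 3). That puts its earliest start at hour 28; it finishes at 28 + 9 = hour 37.
All tasks are finished once the last one completes. Finish times: Textbook reading at 1, Lecture review at 12, The problem set at 7, Flashcard drill at 5, Error review at 20, Group study at 28, Note summarizing at 37. The latest is hour 37.

37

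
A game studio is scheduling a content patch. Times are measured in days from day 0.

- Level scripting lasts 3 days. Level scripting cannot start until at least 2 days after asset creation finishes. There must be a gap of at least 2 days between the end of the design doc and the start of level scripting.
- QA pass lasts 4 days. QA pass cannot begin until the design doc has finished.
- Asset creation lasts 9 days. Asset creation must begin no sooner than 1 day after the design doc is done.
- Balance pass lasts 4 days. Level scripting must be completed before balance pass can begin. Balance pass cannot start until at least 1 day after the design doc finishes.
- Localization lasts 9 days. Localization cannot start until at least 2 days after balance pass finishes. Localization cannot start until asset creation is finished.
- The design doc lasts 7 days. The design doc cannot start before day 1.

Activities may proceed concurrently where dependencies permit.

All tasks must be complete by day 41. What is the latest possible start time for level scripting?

23

Localization has no dependents, so it just needs to finish by day 41. Starting by 41 − 9 = day 32 achieves that.
Balance pass must finish before localization (must start by day 32, minus 2-day gap → day 30). With a 4-day duration, balance pass must start by 30 − 4 = day 26.
Level scripting has to be done before balance pass (must start by day 26). That means finishing by day 26, i.e. starting by 26 − 3 = day 23.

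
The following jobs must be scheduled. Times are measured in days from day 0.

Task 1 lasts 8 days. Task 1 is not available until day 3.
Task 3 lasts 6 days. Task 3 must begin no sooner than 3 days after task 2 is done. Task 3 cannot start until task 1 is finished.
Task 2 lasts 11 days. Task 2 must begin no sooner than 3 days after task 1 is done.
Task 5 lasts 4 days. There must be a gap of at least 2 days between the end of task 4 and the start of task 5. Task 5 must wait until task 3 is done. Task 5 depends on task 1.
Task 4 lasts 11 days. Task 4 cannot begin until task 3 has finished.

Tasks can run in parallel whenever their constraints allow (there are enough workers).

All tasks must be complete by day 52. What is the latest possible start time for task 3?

29

Task 5 must finish by day 52; it takes 4 days, so it must start by 52 − 4 = day 48.
Task 4 feeds into task 5 (must start by day 48, minus 2-day gap → day 46); so task 4 must finish by day 46 and therefore start by day 35.
Task 3 has several dependents: task 4 (must start by day 35); task 5 (must start by day 48). The earliest of those limits is day 35, so task 3 must start by 35 − 6 = day 29.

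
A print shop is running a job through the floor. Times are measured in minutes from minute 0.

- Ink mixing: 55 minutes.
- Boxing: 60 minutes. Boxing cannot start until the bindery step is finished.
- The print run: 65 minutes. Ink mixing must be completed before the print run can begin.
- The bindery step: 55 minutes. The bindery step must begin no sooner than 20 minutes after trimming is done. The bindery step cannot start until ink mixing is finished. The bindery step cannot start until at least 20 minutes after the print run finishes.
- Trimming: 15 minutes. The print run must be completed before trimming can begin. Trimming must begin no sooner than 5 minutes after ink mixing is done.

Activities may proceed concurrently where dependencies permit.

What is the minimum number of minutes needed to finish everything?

270

Ink mixing has no prerequisites, so it starts at minute 0 and finishes at minute 55.
The print run cannot begin until ink mixing (finishes minute 55). It runs from minute 55 to 55 + 65 = minute 120.
Trimming cannot start until the print run (finishes minute 120); ink mixing (finishes minute 55, plus 5-minute gap → minute 60). The controlling bound is minute 120, so trimming finishes at 120 + 15 = minute 135.
The bindery step has to wait for trimming (finishes minute 135, plus 20-minute gap → minute 155); ink mixing (finishes minute 55); the print run (finishes minute 120, plus 20-minute gap → minute 140). The latest of these is minute 155, so the bindery step runs minute 155 to 155 + 55 = minute 210.
Boxing cannot begin until the bindery step (finishes minute 210). It runs from minute 210 to 210 + 60 = minute 270.
All tasks are finished once the last one completes. Finish times: Ink mixing at 55, The print run at 120, Trimming at 135, The bindery step at 210, Boxing at 270. The latest is minute 270.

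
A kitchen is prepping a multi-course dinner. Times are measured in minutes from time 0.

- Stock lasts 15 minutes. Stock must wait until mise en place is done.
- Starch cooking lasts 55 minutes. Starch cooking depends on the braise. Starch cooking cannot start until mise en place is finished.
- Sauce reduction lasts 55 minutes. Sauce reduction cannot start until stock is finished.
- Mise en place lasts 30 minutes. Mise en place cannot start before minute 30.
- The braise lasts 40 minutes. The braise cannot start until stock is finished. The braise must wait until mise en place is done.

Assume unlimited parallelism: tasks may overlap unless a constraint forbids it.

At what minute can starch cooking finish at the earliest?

170

Mise en place cannot begin until its own release at minute 30. It runs from minute 30 to 30 + 30 = minute 60.
Stock waits on mise en place (finishes minute 60), so it starts at minute 60 and finishes at 60 + 15 = minute 75.
The braise cannot start until stock (finishes minute 75); mise en place (finishes minute 60). The controlling bound is minute 75, so the braise finishes at 75 + 40 = minute 115.
For starch cooking: the braise (finishes minute 115); mise en place (finishes minute 60). Taking the maximum gives a start of minute 115, and it finishes at 115 + 55 = minute 170.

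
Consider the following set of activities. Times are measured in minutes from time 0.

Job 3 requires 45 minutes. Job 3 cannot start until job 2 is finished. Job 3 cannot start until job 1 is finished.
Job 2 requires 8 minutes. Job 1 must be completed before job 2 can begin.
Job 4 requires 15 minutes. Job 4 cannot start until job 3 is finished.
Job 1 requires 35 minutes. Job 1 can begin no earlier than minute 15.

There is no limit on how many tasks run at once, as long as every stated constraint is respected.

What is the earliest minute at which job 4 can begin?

103

Job 1 cannot begin until its own release at minute 15. It runs from minute 15 to 15 + 35 = minute 50.
Job 2 cannot begin until job 1 (finishes minute 50). It runs from minute 50 to 50 + 8 = minute 58.
Job 3 has to wait for job 2 (finishes minute 58); job 1 (finishes minute 50). The latest of these is minute 58, so job 3 runs minute 58 to 58 + 45 = minute 103.
Job 4 waits on job 3 (finishes minute 103), so the earliest it can start is minute 103.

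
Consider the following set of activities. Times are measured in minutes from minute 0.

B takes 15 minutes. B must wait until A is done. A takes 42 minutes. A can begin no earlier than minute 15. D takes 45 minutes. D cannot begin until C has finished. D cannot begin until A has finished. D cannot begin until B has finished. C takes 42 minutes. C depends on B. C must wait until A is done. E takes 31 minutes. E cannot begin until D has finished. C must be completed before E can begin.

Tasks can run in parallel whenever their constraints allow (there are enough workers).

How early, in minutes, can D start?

A cannot begin until its own release at minute 15. It runs from minute 15 to 15 + 42 = minute 57.
B cannot begin until A (finishes minute 57). It runs from minute 57 to 57 + 15 = minute 72.
C needs all of B (finishes minute 72); A (finishes minute 57). That puts its earliest start at minute 72; it finishes at 72 + 42 = minute 114.
D waits on C (finishes minute 114); A (finishes minute 57); B (finishes minute 72). The latest of these is minute 114, which is the earliest D can start.

114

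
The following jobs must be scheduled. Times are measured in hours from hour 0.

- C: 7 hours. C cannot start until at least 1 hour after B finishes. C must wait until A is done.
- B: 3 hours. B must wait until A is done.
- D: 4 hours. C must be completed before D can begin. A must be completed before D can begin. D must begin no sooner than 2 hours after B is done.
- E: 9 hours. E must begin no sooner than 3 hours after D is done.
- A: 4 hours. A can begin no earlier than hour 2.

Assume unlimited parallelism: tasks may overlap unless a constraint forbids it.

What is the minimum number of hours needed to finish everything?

A waits on its own release at hour 2, so it starts at hour 2 and finishes at 2 + 4 = hour 6.
After A (finishes hour 6), B can start at hour 6 and finishes at hour 9.
For C: B (finishes hour 9, plus 1-hour gap → hour 10); A (finishes hour 6). Taking the maximum gives a start of hour 10, and it finishes at 10 + 7 = hour 17.
D cannot start until C (finishes hour 17); A (finishes hour 6); B (finishes hour 9, plus 2-hour gap → hour 11). The controlling bound is hour 17, so D finishes at 17 + 4 = hour 21.
E cannot begin until D (finishes hour 21, plus 3-hour gap → hour 24). It runs from hour 24 to 24 + 9 = hour 33.
All tasks are finished once the last one completes. Finish times: A at 6, B at 9, C at 17, D at 21, E at 33. The latest is hour 33.

33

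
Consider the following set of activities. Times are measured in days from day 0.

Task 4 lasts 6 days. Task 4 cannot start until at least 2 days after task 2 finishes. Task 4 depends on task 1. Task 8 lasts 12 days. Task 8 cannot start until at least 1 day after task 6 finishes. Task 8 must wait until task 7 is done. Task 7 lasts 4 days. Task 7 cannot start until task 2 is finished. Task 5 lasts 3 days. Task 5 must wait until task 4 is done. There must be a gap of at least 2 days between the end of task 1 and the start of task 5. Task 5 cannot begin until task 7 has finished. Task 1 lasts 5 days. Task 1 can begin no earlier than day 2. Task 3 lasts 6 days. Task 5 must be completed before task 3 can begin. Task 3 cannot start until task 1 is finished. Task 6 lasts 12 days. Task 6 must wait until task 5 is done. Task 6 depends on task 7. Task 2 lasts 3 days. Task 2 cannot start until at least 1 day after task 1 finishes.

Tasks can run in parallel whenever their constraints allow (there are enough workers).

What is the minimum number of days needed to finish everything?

47

After its own release at day 2, task 1 can start at day 2 and finishes at day 7.
Task 2 cannot begin until task 1 (finishes day 7, plus 1-day gap → day 8). It runs from day 8 to 8 + 3 = day 11.
After task 2 (finishes day 11), task 7 can start at day 11 and finishes at day 15.
For task 4: task 2 (finishes day 11, plus 2-day gap → day 13); task 1 (finishes day 7). Taking the maximum gives a start of day 13, and it finishes at 13 + 6 = day 19.
Task 5 needs all of task 4 (finishes day 19); task 1 (finishes day 7, plus 2-day gap → day 9); task 7 (finishes day 15). That puts its earliest start at day 19; it finishes at 19 + 3 = day 22.
Task 6 needs all of task 5 (finishes day 22); task 7 (finishes day 15). That puts its earliest start at day 22; it finishes at 22 + 12 = day 34.
Task 8 has to wait for task 6 (finishes day 34, plus 1-day gap → day 35); task 7 (finishes day 15). The latest of these is day 35, so task 8 runs day 35 to 35 + 12 = day 47.
For task 3: task 5 (finishes day 22); task 1 (finishes day 7). Taking the maximum gives a start of day 22, and it finishes at 22 + 6 = day 28.
All tasks are finished once the last one completes. Finish times: Task 1 at 7, Task 2 at 11, Task 3 at 28, Task 4 at 19, Task 5 at 22, Task 6 at 34, Task 7 at 15, Task 8 at 47. The latest is day 47.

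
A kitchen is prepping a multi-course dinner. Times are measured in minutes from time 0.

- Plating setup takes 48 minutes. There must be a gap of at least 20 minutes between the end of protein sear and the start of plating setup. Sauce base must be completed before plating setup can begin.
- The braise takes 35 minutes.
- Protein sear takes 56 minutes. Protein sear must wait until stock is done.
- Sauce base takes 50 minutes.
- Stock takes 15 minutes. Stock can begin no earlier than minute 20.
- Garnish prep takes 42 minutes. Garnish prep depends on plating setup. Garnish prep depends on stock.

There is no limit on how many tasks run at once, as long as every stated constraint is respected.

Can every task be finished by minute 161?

Nothing blocks the braise, so it runs from minute 0 to minute 35.
Sauce base can start immediately at minute 0; it finishes at minute 50.
After its own release at minute 20, stock can start at minute 20 and finishes at minute 35.
Protein sear waits on stock (finishes minute 35), so it starts at minute 35 and finishes at 35 + 56 = minute 91.
Plating setup cannot start until protein sear (finishes minute 91, plus 20-minute gap → minute 111); sauce base (finishes minute 50). The controlling bound is minute 111, so plating setup finishes at 111 + 48 = minute 159.
Garnish prep has to wait for plating setup (finishes minute 159); stock (finishes minute 35). The latest of these is minute 159, so garnish prep runs minute 159 to 159 + 42 = minute 201.
The earliest everything can be done is minute 201, which is after the deadline of 161, so it is not possible.

No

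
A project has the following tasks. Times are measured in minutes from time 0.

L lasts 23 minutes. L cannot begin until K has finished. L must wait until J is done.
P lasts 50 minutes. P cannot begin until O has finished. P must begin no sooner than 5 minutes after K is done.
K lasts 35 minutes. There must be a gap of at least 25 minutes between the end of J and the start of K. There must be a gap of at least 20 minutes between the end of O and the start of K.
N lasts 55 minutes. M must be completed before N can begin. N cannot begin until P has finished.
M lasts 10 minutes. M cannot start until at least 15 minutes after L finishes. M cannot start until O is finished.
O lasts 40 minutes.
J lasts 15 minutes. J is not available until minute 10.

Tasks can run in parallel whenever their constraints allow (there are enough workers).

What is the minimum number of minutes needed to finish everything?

205

O has no prerequisites, so it starts at minute 0 and finishes at minute 40.
After its own release at minute 10, J can start at minute 10 and finishes at minute 25.
K has to wait for J (finishes minute 25, plus 25-minute gap → minute 50); O (finishes minute 40, plus 20-minute gap → minute 60). The latest of these is minute 60, so K runs minute 60 to 60 + 35 = minute 95.
P has to wait for O (finishes minute 40); K (finishes minute 95, plus 5-minute gap → minute 100). The latest of these is minute 100, so P runs minute 100 to 100 + 50 = minute 150.
For L: K (finishes minute 95); J (finishes minute 25). Taking the maximum gives a start of minute 95, and it finishes at 95 + 23 = minute 118.
M cannot start until L (finishes minute 118, plus 15-minute gap → minute 133); O (finishes minute 40). The controlling bound is minute 133, so M finishes at 133 + 10 = minute 143.
N needs all of M (finishes minute 143); P (finishes minute 150). That puts its earliest start at minute 150; it finishes at 150 + 55 = minute 205.
All tasks are finished once the last one completes. Finish times: J at 25, K at 95, L at 118, M at 143, N at 205, O at 40, P at 150. The latest is minute 205.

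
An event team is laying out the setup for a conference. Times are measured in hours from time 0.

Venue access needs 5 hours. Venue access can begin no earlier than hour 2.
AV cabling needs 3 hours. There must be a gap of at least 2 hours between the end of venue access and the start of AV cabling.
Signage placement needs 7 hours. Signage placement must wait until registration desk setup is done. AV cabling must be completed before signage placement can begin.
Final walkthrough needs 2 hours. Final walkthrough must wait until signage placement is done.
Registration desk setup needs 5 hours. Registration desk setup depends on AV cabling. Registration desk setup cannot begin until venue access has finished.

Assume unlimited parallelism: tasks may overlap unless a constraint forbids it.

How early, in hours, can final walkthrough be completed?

26

After its own release at hour 2, venue access can start at hour 2 and finishes at hour 7.
AV cabling cannot begin until venue access (finishes hour 7, plus 2-hour gap → hour 9). It runs from hour 9 to 9 + 3 = hour 12.
Registration desk setup needs all of AV cabling (finishes hour 12); venue access (finishes hour 7). That puts its earliest start at hour 12; it finishes at 12 + 5 = hour 17.
Signage placement has to wait for registration desk setup (finishes hour 17); AV cabling (finishes hour 12). The latest of these is hour 17, so signage placement runs hour 17 to 17 + 7 = hour 24.
After signage placement (finishes hour 24), final walkthrough can start at hour 24 and finishes at hour 26.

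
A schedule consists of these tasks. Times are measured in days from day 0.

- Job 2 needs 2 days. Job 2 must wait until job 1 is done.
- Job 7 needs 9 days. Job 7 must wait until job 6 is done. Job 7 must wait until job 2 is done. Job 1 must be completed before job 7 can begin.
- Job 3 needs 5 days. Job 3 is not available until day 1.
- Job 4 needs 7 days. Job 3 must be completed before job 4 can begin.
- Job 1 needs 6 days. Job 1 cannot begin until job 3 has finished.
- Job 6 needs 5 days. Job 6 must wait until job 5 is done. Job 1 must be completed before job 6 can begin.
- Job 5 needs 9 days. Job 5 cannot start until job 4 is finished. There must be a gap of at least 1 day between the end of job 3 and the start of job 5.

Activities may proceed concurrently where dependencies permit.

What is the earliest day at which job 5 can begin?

13

Job 3 cannot begin until its own release at day 1. It runs from day 1 to 1 + 5 = day 6.
After job 3 (finishes day 6), job 4 can start at day 6 and finishes at day 13.
Job 5 waits on job 4 (finishes day 13); job 3 (finishes day 6, plus 1-day gap → day 7). The latest of these is day 13, which is the earliest job 5 can start.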